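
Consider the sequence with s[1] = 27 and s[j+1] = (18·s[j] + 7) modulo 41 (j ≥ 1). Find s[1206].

27

s[1] = 27, s[2] = 1, s[3] = 25, s[4] = 6, s[5] = 33, s[6] = 27.
The sequence repeats with period 5.
(1206 - 1) mod 5 = 0, so s[1206] = s[1] = 27.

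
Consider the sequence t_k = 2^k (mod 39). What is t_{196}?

Computing terms: t_0 = 1,  t_1 = 2,  t_2 = 4,  t_3 = 8,  t_4 = 16,  t_5 = 32,  t_6 = 25,  t_7 = 11,  t_8 = 22,  t_9 = 5,  t_{10} = 10,  t_{11} = 20,  t_{12} = 1.
Since t_{12} = t_0 = 1, the sequence is periodic with period 12.
So t_{196} = t_{0 + ((196-0) mod 12)} = t_4 = 16.

16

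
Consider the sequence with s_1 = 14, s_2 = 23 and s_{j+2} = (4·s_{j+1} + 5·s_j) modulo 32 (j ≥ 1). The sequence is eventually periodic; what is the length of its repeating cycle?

s_1 = 14; s_2 = 23; s_3 = 2; s_4 = 27; s_5 = 22; s_6 = 31; s_7 = 10; s_8 = 3; s_9 = 30; s_{10} = 7; s_{11} = 18; s_{12} = 11; s_{13} = 6; s_{14} = 15; s_{15} = 26; s_{16} = 19; s_{17} = 14; s_{18} = 23.
The sequence repeats with period 16.

16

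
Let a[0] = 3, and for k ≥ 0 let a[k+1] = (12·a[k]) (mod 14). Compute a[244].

6

Computing terms: a[0] = 3, a[1] = 8, a[2] = 12, a[3] = 4, a[4] = 6, a[5] = 2, a[6] = 10, a[7] = 8.
Since a[7] = a[1] = 8, the sequence is eventually periodic: after a pre-period of length 1 it cycles with period 6.
For k ≥ 1, a[k] depends only on (k - 1) mod 6. (244 - 1) mod 6 = 3, so a[244] = a[4] = 6.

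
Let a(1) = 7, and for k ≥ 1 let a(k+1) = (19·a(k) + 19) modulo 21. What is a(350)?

5

Listing terms: a(1) = 7, a(2) = 5, a(3) = 9, a(4) = 1, a(5) = 17, a(6) = 6, a(7) = 7.
The sequence repeats with period 6.
(350 - 1) mod 6 = 1, so a(350) = a(2) = 5.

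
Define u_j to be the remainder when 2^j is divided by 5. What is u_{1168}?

1

Listing terms: u_1 = 2; u_2 = 4; u_3 = 3; u_4 = 1; u_5 = 2.
The sequence repeats with period 4.
So u_{1168} = u_{1 + ((1168-1) mod 4)} = u_4 = 1.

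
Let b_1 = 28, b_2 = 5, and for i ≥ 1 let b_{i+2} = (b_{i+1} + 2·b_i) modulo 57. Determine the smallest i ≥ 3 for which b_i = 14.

4

We have b_1 = 28, b_2 = 5, b_3 = 4, b_4 = 14, b_5 = 22, b_6 = 50, b_7 = 37, b_8 = 23, b_9 = 40, b_{10} = 29, b_{11} = 52, b_{12} = 53, b_{13} = 43, b_{14} = 35, b_{15} = 7, b_{16} = 20, b_{17} = 34, b_{18} = 17, b_{19} = 28, b_{20} = 5.
The sequence repeats with period 18.
The value 14 first appears (with i ≥ 3) at b_4.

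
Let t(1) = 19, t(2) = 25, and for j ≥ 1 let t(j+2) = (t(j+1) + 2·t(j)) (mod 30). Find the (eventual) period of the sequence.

12

t(1) = 19,  t(2) = 25,  t(3) = 3,  t(4) = 23,  t(5) = 29,  t(6) = 15,  t(7) = 13,  t(8) = 13,  t(9) = 9,  t(10) = 5,  t(11) = 23,  t(12) = 3,  t(13) = 19,  t(14) = 25.
The sequence repeats with period 12.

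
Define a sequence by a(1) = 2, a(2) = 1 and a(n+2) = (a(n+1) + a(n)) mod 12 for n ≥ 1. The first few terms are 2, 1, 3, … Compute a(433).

a(1) = 2, a(2) = 1, a(3) = 3, a(4) = 4, a(5) = 7, a(6) = 11, a(7) = 6, a(8) = 5, a(9) = 11, a(10) = 4, a(11) = 3, a(12) = 7, a(13) = 10, a(14) = 5, a(15) = 3, a(16) = 8, a(17) = 11, a(18) = 7, a(19) = 6, a(20) = 1, a(21) = 7, a(22) = 8, a(23) = 3, a(24) = 11, a(25) = 2, a(26) = 1.
Since (a(25), a(26)) = (a(1), a(2)) = (2, 1) (two consecutive terms determine the rest), the sequence is periodic with period 24.
So a(433) = a(1 + ((433-1) mod 24)) = a(1) = 2.

2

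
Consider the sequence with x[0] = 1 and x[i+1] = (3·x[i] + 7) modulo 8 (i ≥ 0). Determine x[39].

x[0] = 1, x[1] = 2, x[2] = 5, x[3] = 6, x[4] = 1.
Since x[4] = x[0] = 1, the sequence is periodic with period 4.
(39 - 0) mod 4 = 3, so x[39] = x[3] = 6.

6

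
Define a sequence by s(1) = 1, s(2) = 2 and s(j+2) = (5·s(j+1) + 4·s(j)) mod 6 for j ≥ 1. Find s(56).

0

Computing terms: s(1) = 1,  s(2) = 2,  s(3) = 2,  s(4) = 0,  s(5) = 2,  s(6) = 4,  s(7) = 4,  s(8) = 0,  s(9) = 4,  s(10) = 2,  s(11) = 2.
Since (s(10), s(11)) = (s(2), s(3)) = (2, 2) (two consecutive terms determine the rest), the sequence is eventually periodic: after a pre-period of length 1 it cycles with period 8.
For j ≥ 2, s(j) depends only on (j - 2) mod 8. (56 - 2) mod 8 = 6, so s(56) = s(8) = 0.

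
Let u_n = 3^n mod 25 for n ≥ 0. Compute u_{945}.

18

Computing terms: u_0 = 1, u_1 = 3, u_2 = 9, u_3 = 2, u_4 = 6, u_5 = 18, u_6 = 4, u_7 = 12, u_8 = 11, u_9 = 8, u_{10} = 24, u_{11} = 22, u_{12} = 16, u_{13} = 23, u_{14} = 19, u_{15} = 7, u_{16} = 21, u_{17} = 13, u_{18} = 14, u_{19} = 17, u_{20} = 1.
The sequence repeats with period 20.
So u_{945} = u_{0 + ((945-0) mod 20)} = u_5 = 18.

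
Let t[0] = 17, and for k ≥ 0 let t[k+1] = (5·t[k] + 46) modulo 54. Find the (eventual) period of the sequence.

6

t[0] = 17, t[1] = 23, t[2] = 53, t[3] = 41, t[4] = 35, t[5] = 5, t[6] = 17.
Since t[6] = t[0] = 17, the sequence is periodic with period 6.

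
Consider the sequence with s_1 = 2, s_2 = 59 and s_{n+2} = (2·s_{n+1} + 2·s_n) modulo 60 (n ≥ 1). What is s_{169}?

Listing terms: s_1 = 2; s_2 = 59; s_3 = 2; s_4 = 2; s_5 = 8; s_6 = 20; s_7 = 56; s_8 = 32; s_9 = 56; s_{10} = 56; s_{11} = 44; s_{12} = 20; s_{13} = 8; s_{14} = 56; s_{15} = 8; s_{16} = 8; s_{17} = 32; s_{18} = 20; s_{19} = 44; s_{20} = 8; s_{21} = 44; s_{22} = 44; s_{23} = 56; s_{24} = 20; s_{25} = 32; s_{26} = 44; s_{27} = 32; s_{28} = 32; s_{29} = 8; s_{30} = 20.
Since (s_{29}, s_{30}) = (s_5, s_6) = (8, 20) (two consecutive terms determine the rest), the sequence is eventually periodic: after a pre-period of length 4 it cycles with period 24.
For n ≥ 5, s_n depends only on (n - 5) mod 24. (169 - 5) mod 24 = 20, so s_{169} = s_{25} = 32.

32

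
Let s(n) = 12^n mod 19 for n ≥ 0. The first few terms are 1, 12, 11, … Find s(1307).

8

Listing terms: s(0) = 1, s(1) = 12, s(2) = 11, s(3) = 18, s(4) = 7, s(5) = 8, s(6) = 1.
The sequence repeats with period 6.
So s(1307) = s(0 + ((1307-0) mod 6)) = s(5) = 8.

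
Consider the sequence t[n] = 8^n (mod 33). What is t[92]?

31

t[0] = 1; t[1] = 8; t[2] = 31; t[3] = 17; t[4] = 4; t[5] = 32; t[6] = 25; t[7] = 2; t[8] = 16; t[9] = 29; t[10] = 1.
The sequence repeats with period 10.
(92 - 0) mod 10 = 2, so t[92] = t[2] = 31.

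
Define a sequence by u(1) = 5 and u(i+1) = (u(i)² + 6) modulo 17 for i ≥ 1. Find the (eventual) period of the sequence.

5

Listing terms: u(1) = 5; u(2) = 14; u(3) = 15; u(4) = 10; u(5) = 4; u(6) = 5.
The sequence repeats with period 5.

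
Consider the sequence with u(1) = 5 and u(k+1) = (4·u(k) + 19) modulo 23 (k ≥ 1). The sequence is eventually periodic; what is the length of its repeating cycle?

Listing terms: u(1) = 5,  u(2) = 16,  u(3) = 14,  u(4) = 6,  u(5) = 20,  u(6) = 7,  u(7) = 1,  u(8) = 0,  u(9) = 19,  u(10) = 3,  u(11) = 8,  u(12) = 5.
Since u(12) = u(1) = 5, the sequence is periodic with period 11.

11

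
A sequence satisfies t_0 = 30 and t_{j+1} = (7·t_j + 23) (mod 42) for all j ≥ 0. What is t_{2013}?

9

Computing terms: t_0 = 30; t_1 = 23; t_2 = 16; t_3 = 9; t_4 = 2; t_5 = 37; t_6 = 30.
The sequence repeats with period 6.
So t_{2013} = t_{0 + ((2013-0) mod 6)} = t_3 = 9.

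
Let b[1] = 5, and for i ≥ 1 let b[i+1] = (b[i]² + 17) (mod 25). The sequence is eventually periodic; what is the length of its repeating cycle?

8

b[1] = 5, b[2] = 17, b[3] = 6, b[4] = 3, b[5] = 1, b[6] = 18, b[7] = 16, b[8] = 23, b[9] = 21, b[10] = 8, b[11] = 6.
Since b[11] = b[3] = 6, the sequence is eventually periodic: after a pre-period of length 2 it cycles with period 8.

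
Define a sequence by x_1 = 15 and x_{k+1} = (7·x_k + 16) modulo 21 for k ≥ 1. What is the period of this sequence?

We have x_1 = 15,  x_2 = 16,  x_3 = 2,  x_4 = 9,  x_5 = 16.
Since x_5 = x_2 = 16, the sequence is eventually periodic: after a pre-period of length 1 it cycles with period 3.

3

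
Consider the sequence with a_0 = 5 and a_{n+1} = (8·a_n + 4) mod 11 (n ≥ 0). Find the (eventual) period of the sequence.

10

We have a_0 = 5, a_1 = 0, a_2 = 4, a_3 = 3, a_4 = 6, a_5 = 8, a_6 = 2, a_7 = 9, a_8 = 10, a_9 = 7, a_{10} = 5.
Since a_{10} = a_0 = 5, the sequence is periodic with period 10.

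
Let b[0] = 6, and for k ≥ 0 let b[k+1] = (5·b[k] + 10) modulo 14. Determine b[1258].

We have b[0] = 6; b[1] = 12; b[2] = 0; b[3] = 10; b[4] = 4; b[5] = 2; b[6] = 6.
The sequence repeats with period 6.
(1258 - 0) mod 6 = 4, so b[1258] = b[4] = 4.

4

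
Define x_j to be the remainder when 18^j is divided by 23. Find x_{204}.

Listing terms: x_0 = 1,  x_1 = 18,  x_2 = 2,  x_3 = 13,  x_4 = 4,  x_5 = 3,  x_6 = 8,  x_7 = 6,  x_8 = 16,  x_9 = 12,  x_{10} = 9,  x_{11} = 1.
Since x_{11} = x_0 = 1, the sequence is periodic with period 11.
So x_{204} = x_{0 + ((204-0) mod 11)} = x_6 = 8.

8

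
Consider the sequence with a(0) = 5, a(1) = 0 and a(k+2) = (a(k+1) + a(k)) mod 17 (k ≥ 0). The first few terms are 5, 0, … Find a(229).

a(0) = 5,  a(1) = 0,  a(2) = 5,  a(3) = 5,  a(4) = 10,  a(5) = 15,  a(6) = 8,  a(7) = 6,  a(8) = 14,  a(9) = 3,  a(10) = 0,  a(11) = 3,  a(12) = 3,  a(13) = 6,  a(14) = 9,  a(15) = 15,  a(16) = 7,  a(17) = 5,  a(18) = 12,  a(19) = 0,  a(20) = 12,  a(21) = 12,  a(22) = 7,  a(23) = 2,  a(24) = 9,  a(25) = 11,  a(26) = 3,  a(27) = 14,  a(28) = 0,  a(29) = 14,  a(30) = 14,  a(31) = 11,  a(32) = 8,  a(33) = 2,  a(34) = 10,  a(35) = 12,  a(36) = 5,  a(37) = 0.
Since (a(36), a(37)) = (a(0), a(1)) = (5, 0) (two consecutive terms determine the rest), the sequence is periodic with period 36.
So a(229) = a(0 + ((229-0) mod 36)) = a(13) = 6.

6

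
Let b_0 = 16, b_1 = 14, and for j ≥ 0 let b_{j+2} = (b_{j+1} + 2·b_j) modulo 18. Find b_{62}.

10

We have b_0 = 16; b_1 = 14; b_2 = 10; b_3 = 2; b_4 = 4; b_5 = 8; b_6 = 16; b_7 = 14.
Since (b_6, b_7) = (b_0, b_1) = (16, 14) (two consecutive terms determine the rest), the sequence is periodic with period 6.
(62 - 0) mod 6 = 2, so b_{62} = b_2 = 10.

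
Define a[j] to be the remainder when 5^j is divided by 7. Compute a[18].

1

a[0] = 1; a[1] = 5; a[2] = 4; a[3] = 6; a[4] = 2; a[5] = 3; a[6] = 1.
The sequence repeats with period 6.
So a[18] = a[0 + ((18-0) mod 6)] = a[0] = 1.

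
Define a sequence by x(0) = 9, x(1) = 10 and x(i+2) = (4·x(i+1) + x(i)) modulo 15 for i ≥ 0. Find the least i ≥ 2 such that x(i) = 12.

8

Computing terms: x(0) = 9,  x(1) = 10,  x(2) = 4,  x(3) = 11,  x(4) = 3,  x(5) = 8,  x(6) = 5,  x(7) = 13,  x(8) = 12,  x(9) = 1,  x(10) = 1,  x(11) = 5,  x(12) = 6,  x(13) = 14,  x(14) = 2,  x(15) = 7,  x(16) = 0,  x(17) = 7,  x(18) = 13,  x(19) = 14,  x(20) = 9,  x(21) = 5,  x(22) = 14,  x(23) = 1,  x(24) = 3,  x(25) = 13,  x(26) = 10,  x(27) = 8,  x(28) = 12,  x(29) = 11,  x(30) = 11,  x(31) = 10,  x(32) = 6,  x(33) = 4,  x(34) = 7,  x(35) = 2,  x(36) = 0,  x(37) = 2,  x(38) = 8,  x(39) = 4,  x(40) = 9,  x(41) = 10.
The sequence repeats with period 40.
The value 12 first appears (with i ≥ 2) at x(8).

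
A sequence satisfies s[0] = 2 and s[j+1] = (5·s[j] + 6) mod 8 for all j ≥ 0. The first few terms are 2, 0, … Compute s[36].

2

We have s[0] = 2, s[1] = 0, s[2] = 6, s[3] = 4, s[4] = 2.
The sequence repeats with period 4.
So s[36] = s[0 + ((36-0) mod 4)] = s[0] = 2.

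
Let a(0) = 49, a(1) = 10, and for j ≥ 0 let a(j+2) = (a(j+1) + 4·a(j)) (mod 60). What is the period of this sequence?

24

Listing terms: a(0) = 49, a(1) = 10, a(2) = 26, a(3) = 6, a(4) = 50, a(5) = 14, a(6) = 34, a(7) = 30, a(8) = 46, a(9) = 46, a(10) = 50, a(11) = 54, a(12) = 14, a(13) = 50, a(14) = 46, a(15) = 6, a(16) = 10, a(17) = 34, a(18) = 14, a(19) = 30, a(20) = 26, a(21) = 26, a(22) = 10, a(23) = 54, a(24) = 34, a(25) = 10, a(26) = 26.
Since (a(25), a(26)) = (a(1), a(2)) = (10, 26) (two consecutive terms determine the rest), the sequence is eventually periodic: after a pre-period of length 1 it cycles with period 24.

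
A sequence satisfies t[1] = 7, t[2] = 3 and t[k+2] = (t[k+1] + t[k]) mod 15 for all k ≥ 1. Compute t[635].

We have t[1] = 7; t[2] = 3; t[3] = 10; t[4] = 13; t[5] = 8; t[6] = 6; t[7] = 14; t[8] = 5; t[9] = 4; t[10] = 9; t[11] = 13; t[12] = 7; t[13] = 5; t[14] = 12; t[15] = 2; t[16] = 14; t[17] = 1; t[18] = 0; t[19] = 1; t[20] = 1; t[21] = 2; t[22] = 3; t[23] = 5; t[24] = 8; t[25] = 13; t[26] = 6; t[27] = 4; t[28] = 10; t[29] = 14; t[30] = 9; t[31] = 8; t[32] = 2; t[33] = 10; t[34] = 12; t[35] = 7; t[36] = 4; t[37] = 11; t[38] = 0; t[39] = 11; t[40] = 11; t[41] = 7; t[42] = 3.
The sequence repeats with period 40.
So t[635] = t[1 + ((635-1) mod 40)] = t[35] = 7.

7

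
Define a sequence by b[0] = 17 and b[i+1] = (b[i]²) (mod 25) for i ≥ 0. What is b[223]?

b[0] = 17,  b[1] = 14,  b[2] = 21,  b[3] = 16,  b[4] = 6,  b[5] = 11,  b[6] = 21.
Since b[6] = b[2] = 21, the sequence is eventually periodic: after a pre-period of length 2 it cycles with period 4.
For i ≥ 2, b[i] depends only on (i - 2) mod 4. (223 - 2) mod 4 = 1, so b[223] = b[3] = 16.

16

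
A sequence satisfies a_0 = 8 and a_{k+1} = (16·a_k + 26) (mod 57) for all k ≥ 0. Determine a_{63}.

We have a_0 = 8,  a_1 = 40,  a_2 = 39,  a_3 = 23,  a_4 = 52,  a_5 = 3,  a_6 = 17,  a_7 = 13,  a_8 = 6,  a_9 = 8.
The sequence repeats with period 9.
So a_{63} = a_{0 + ((63-0) mod 9)} = a_0 = 8.

8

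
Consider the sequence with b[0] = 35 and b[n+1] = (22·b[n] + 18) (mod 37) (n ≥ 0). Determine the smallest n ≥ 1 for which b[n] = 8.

31

b[0] = 35, b[1] = 11, b[2] = 1, b[3] = 3, b[4] = 10, b[5] = 16, b[6] = 0, b[7] = 18, b[8] = 7, b[9] = 24, b[10] = 28, b[11] = 5, b[12] = 17, b[13] = 22, b[14] = 21, b[15] = 36, b[16] = 33, b[17] = 4, b[18] = 32, b[19] = 19, b[20] = 29, b[21] = 27, b[22] = 20, b[23] = 14, b[24] = 30, b[25] = 12, b[26] = 23, b[27] = 6, b[28] = 2, b[29] = 25, b[30] = 13, b[31] = 8, b[32] = 9, b[33] = 31, b[34] = 34, b[35] = 26, b[36] = 35.
The sequence repeats with period 36.
The value 8 first appears (with n ≥ 1) at b[31].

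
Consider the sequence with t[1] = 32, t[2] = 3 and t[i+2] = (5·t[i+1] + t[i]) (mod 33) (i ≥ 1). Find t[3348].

Listing terms: t[1] = 32, t[2] = 3, t[3] = 14, t[4] = 7, t[5] = 16, t[6] = 21, t[7] = 22, t[8] = 32, t[9] = 17, t[10] = 18, t[11] = 8, t[12] = 25, t[13] = 1, t[14] = 30, t[15] = 19, t[16] = 26, t[17] = 17, t[18] = 12, t[19] = 11, t[20] = 1, t[21] = 16, t[22] = 15, t[23] = 25, t[24] = 8, t[25] = 32, t[26] = 3.
The sequence repeats with period 24.
(3348 - 1) mod 24 = 11, so t[3348] = t[12] = 25.

25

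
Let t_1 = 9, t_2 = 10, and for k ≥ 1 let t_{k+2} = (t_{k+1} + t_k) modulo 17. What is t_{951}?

Computing terms: t_1 = 9; t_2 = 10; t_3 = 2; t_4 = 12; t_5 = 14; t_6 = 9; t_7 = 6; t_8 = 15; t_9 = 4; t_{10} = 2; t_{11} = 6; t_{12} = 8; t_{13} = 14; t_{14} = 5; t_{15} = 2; t_{16} = 7; t_{17} = 9; t_{18} = 16; t_{19} = 8; t_{20} = 7; t_{21} = 15; t_{22} = 5; t_{23} = 3; t_{24} = 8; t_{25} = 11; t_{26} = 2; t_{27} = 13; t_{28} = 15; t_{29} = 11; t_{30} = 9; t_{31} = 3; t_{32} = 12; t_{33} = 15; t_{34} = 10; t_{35} = 8; t_{36} = 1; t_{37} = 9; t_{38} = 10.
The sequence repeats with period 36.
So t_{951} = t_{1 + ((951-1) mod 36)} = t_{15} = 2.

2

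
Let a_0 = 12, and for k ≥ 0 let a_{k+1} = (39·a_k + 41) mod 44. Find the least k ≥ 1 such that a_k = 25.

1

We have a_0 = 12, a_1 = 25, a_2 = 4, a_3 = 21, a_4 = 24, a_5 = 9, a_6 = 40, a_7 = 17, a_8 = 0, a_9 = 41, a_{10} = 12.
The sequence repeats with period 10.
The value 25 first appears (with k ≥ 1) at a_1.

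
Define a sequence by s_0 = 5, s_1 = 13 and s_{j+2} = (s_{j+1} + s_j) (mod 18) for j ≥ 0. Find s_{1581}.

Computing terms: s_0 = 5, s_1 = 13, s_2 = 0, s_3 = 13, s_4 = 13, s_5 = 8, s_6 = 3, s_7 = 11, s_8 = 14, s_9 = 7, s_{10} = 3, s_{11} = 10, s_{12} = 13, s_{13} = 5, s_{14} = 0, s_{15} = 5, s_{16} = 5, s_{17} = 10, s_{18} = 15, s_{19} = 7, s_{20} = 4, s_{21} = 11, s_{22} = 15, s_{23} = 8, s_{24} = 5, s_{25} = 13.
Since (s_{24}, s_{25}) = (s_0, s_1) = (5, 13) (two consecutive terms determine the rest), the sequence is periodic with period 24.
So s_{1581} = s_{0 + ((1581-0) mod 24)} = s_{21} = 11.

11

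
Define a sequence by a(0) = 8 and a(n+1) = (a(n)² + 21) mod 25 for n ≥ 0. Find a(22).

15

We have a(0) = 8; a(1) = 10; a(2) = 21; a(3) = 12; a(4) = 15; a(5) = 21.
Since a(5) = a(2) = 21, the sequence is eventually periodic: after a pre-period of length 2 it cycles with period 3.
For n ≥ 2, a(n) depends only on (n - 2) mod 3. (22 - 2) mod 3 = 2, so a(22) = a(4) = 15.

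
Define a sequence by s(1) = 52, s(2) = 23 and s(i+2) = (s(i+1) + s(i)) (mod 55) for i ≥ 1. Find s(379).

Computing terms: s(1) = 52,  s(2) = 23,  s(3) = 20,  s(4) = 43,  s(5) = 8,  s(6) = 51,  s(7) = 4,  s(8) = 0,  s(9) = 4,  s(10) = 4,  s(11) = 8,  s(12) = 12,  s(13) = 20,  s(14) = 32,  s(15) = 52,  s(16) = 29,  s(17) = 26,  s(18) = 0,  s(19) = 26,  s(20) = 26,  s(21) = 52,  s(22) = 23.
Since (s(21), s(22)) = (s(1), s(2)) = (52, 23) (two consecutive terms determine the rest), the sequence is periodic with period 20.
(379 - 1) mod 20 = 18, so s(379) = s(19) = 26.

26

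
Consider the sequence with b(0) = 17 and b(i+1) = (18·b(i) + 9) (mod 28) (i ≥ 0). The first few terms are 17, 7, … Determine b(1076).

23

Listing terms: b(0) = 17,  b(1) = 7,  b(2) = 23,  b(3) = 3,  b(4) = 7.
Since b(4) = b(1) = 7, the sequence is eventually periodic: after a pre-period of length 1 it cycles with period 3.
For i ≥ 1, b(i) depends only on (i - 1) mod 3. (1076 - 1) mod 3 = 1, so b(1076) = b(2) = 23.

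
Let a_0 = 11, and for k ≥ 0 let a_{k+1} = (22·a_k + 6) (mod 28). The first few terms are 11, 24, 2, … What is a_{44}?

Computing terms: a_0 = 11,  a_1 = 24,  a_2 = 2,  a_3 = 22,  a_4 = 14,  a_5 = 6,  a_6 = 26,  a_7 = 18,  a_8 = 10,  a_9 = 2.
Since a_9 = a_2 = 2, the sequence is eventually periodic: after a pre-period of length 2 it cycles with period 7.
For k ≥ 2, a_k depends only on (k - 2) mod 7. (44 - 2) mod 7 = 0, so a_{44} = a_2 = 2.

2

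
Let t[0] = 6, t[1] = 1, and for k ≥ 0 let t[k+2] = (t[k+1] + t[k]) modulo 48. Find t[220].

t[0] = 6, t[1] = 1, t[2] = 7, t[3] = 8, t[4] = 15, t[5] = 23, t[6] = 38, t[7] = 13, t[8] = 3, t[9] = 16, t[10] = 19, t[11] = 35, t[12] = 6, t[13] = 41, t[14] = 47, t[15] = 40, t[16] = 39, t[17] = 31, t[18] = 22, t[19] = 5, t[20] = 27, t[21] = 32, t[22] = 11, t[23] = 43, t[24] = 6, t[25] = 1.
The sequence repeats with period 24.
So t[220] = t[0 + ((220-0) mod 24)] = t[4] = 15.

15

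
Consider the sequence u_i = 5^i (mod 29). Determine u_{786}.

25

Listing terms: u_0 = 1,  u_1 = 5,  u_2 = 25,  u_3 = 9,  u_4 = 16,  u_5 = 22,  u_6 = 23,  u_7 = 28,  u_8 = 24,  u_9 = 4,  u_{10} = 20,  u_{11} = 13,  u_{12} = 7,  u_{13} = 6,  u_{14} = 1.
Since u_{14} = u_0 = 1, the sequence is periodic with period 14.
(786 - 0) mod 14 = 2, so u_{786} = u_2 = 25.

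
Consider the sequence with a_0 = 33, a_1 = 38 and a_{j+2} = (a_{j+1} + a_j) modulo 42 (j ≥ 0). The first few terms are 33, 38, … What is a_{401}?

17

a_0 = 33, a_1 = 38, a_2 = 29, a_3 = 25, a_4 = 12, a_5 = 37, a_6 = 7, a_7 = 2, a_8 = 9, a_9 = 11, a_{10} = 20, a_{11} = 31, a_{12} = 9, a_{13} = 40, a_{14} = 7, a_{15} = 5, a_{16} = 12, a_{17} = 17, a_{18} = 29, a_{19} = 4, a_{20} = 33, a_{21} = 37, a_{22} = 28, a_{23} = 23, a_{24} = 9, a_{25} = 32, a_{26} = 41, a_{27} = 31, a_{28} = 30, a_{29} = 19, a_{30} = 7, a_{31} = 26, a_{32} = 33, a_{33} = 17, a_{34} = 8, a_{35} = 25, a_{36} = 33, a_{37} = 16, a_{38} = 7, a_{39} = 23, a_{40} = 30, a_{41} = 11, a_{42} = 41, a_{43} = 10, a_{44} = 9, a_{45} = 19, a_{46} = 28, a_{47} = 5, a_{48} = 33, a_{49} = 38.
Since (a_{48}, a_{49}) = (a_0, a_1) = (33, 38) (two consecutive terms determine the rest), the sequence is periodic with period 48.
So a_{401} = a_{0 + ((401-0) mod 48)} = a_{17} = 17.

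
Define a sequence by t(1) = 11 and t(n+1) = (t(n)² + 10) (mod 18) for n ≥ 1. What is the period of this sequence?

3

We have t(1) = 11,  t(2) = 5,  t(3) = 17,  t(4) = 11.
The sequence repeats with period 3.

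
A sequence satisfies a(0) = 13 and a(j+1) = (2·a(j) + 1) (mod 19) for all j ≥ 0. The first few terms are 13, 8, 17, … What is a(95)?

10

a(0) = 13; a(1) = 8; a(2) = 17; a(3) = 16; a(4) = 14; a(5) = 10; a(6) = 2; a(7) = 5; a(8) = 11; a(9) = 4; a(10) = 9; a(11) = 0; a(12) = 1; a(13) = 3; a(14) = 7; a(15) = 15; a(16) = 12; a(17) = 6; a(18) = 13.
Since a(18) = a(0) = 13, the sequence is periodic with period 18.
(95 - 0) mod 18 = 5, so a(95) = a(5) = 10.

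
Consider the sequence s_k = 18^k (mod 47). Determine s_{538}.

We have s_0 = 1,  s_1 = 18,  s_2 = 42,  s_3 = 4,  s_4 = 25,  s_5 = 27,  s_6 = 16,  s_7 = 6,  s_8 = 14,  s_9 = 17,  s_{10} = 24,  s_{11} = 9,  s_{12} = 21,  s_{13} = 2,  s_{14} = 36,  s_{15} = 37,  s_{16} = 8,  s_{17} = 3,  s_{18} = 7,  s_{19} = 32,  s_{20} = 12,  s_{21} = 28,  s_{22} = 34,  s_{23} = 1.
The sequence repeats with period 23.
(538 - 0) mod 23 = 9, so s_{538} = s_9 = 17.

17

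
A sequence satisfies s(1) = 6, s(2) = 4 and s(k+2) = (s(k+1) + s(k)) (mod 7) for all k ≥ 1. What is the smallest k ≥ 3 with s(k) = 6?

Listing terms: s(1) = 6,  s(2) = 4,  s(3) = 3,  s(4) = 0,  s(5) = 3,  s(6) = 3,  s(7) = 6,  s(8) = 2,  s(9) = 1,  s(10) = 3,  s(11) = 4,  s(12) = 0,  s(13) = 4,  s(14) = 4,  s(15) = 1,  s(16) = 5,  s(17) = 6,  s(18) = 4.
Since (s(17), s(18)) = (s(1), s(2)) = (6, 4) (two consecutive terms determine the rest), the sequence is periodic with period 16.
The value 6 first appears (with k ≥ 3) at s(7).

7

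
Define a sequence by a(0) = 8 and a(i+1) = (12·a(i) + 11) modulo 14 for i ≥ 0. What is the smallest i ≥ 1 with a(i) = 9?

Computing terms: a(0) = 8, a(1) = 9, a(2) = 7, a(3) = 11, a(4) = 3, a(5) = 5, a(6) = 1, a(7) = 9.
Since a(7) = a(1) = 9, the sequence is eventually periodic: after a pre-period of length 1 it cycles with period 6.
The value 9 first appears (with i ≥ 1) at a(1).

1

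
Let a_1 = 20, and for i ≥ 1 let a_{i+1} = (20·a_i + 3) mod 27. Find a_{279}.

8

We have a_1 = 20,  a_2 = 25,  a_3 = 17,  a_4 = 19,  a_5 = 5,  a_6 = 22,  a_7 = 11,  a_8 = 7,  a_9 = 8,  a_{10} = 1,  a_{11} = 23,  a_{12} = 4,  a_{13} = 2,  a_{14} = 16,  a_{15} = 26,  a_{16} = 10,  a_{17} = 14,  a_{18} = 13,  a_{19} = 20.
The sequence repeats with period 18.
So a_{279} = a_{1 + ((279-1) mod 18)} = a_9 = 8.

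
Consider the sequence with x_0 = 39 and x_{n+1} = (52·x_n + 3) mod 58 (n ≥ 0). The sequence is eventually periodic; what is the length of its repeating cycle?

Computing terms: x_0 = 39, x_1 = 1, x_2 = 55, x_3 = 21, x_4 = 51, x_5 = 45, x_6 = 23, x_7 = 39.
Since x_7 = x_0 = 39, the sequence is periodic with period 7.

7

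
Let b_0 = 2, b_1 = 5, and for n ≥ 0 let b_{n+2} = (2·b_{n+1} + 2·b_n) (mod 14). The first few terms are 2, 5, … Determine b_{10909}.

6

Computing terms: b_0 = 2,  b_1 = 5,  b_2 = 0,  b_3 = 10,  b_4 = 6,  b_5 = 4,  b_6 = 6,  b_7 = 6,  b_8 = 10,  b_9 = 4,  b_{10} = 0,  b_{11} = 8,  b_{12} = 2,  b_{13} = 6,  b_{14} = 2,  b_{15} = 2,  b_{16} = 8,  b_{17} = 6,  b_{18} = 0,  b_{19} = 12,  b_{20} = 10,  b_{21} = 2,  b_{22} = 10,  b_{23} = 10,  b_{24} = 12,  b_{25} = 2,  b_{26} = 0,  b_{27} = 4,  b_{28} = 8,  b_{29} = 10,  b_{30} = 8,  b_{31} = 8,  b_{32} = 4,  b_{33} = 10,  b_{34} = 0,  b_{35} = 6,  b_{36} = 12,  b_{37} = 8,  b_{38} = 12,  b_{39} = 12,  b_{40} = 6,  b_{41} = 8,  b_{42} = 0,  b_{43} = 2,  b_{44} = 4,  b_{45} = 12,  b_{46} = 4,  b_{47} = 4,  b_{48} = 2,  b_{49} = 12,  b_{50} = 0,  b_{51} = 10.
Since (b_{50}, b_{51}) = (b_2, b_3) = (0, 10) (two consecutive terms determine the rest), the sequence is eventually periodic: after a pre-period of length 2 it cycles with period 48.
For n ≥ 2, b_n depends only on (n - 2) mod 48. (10909 - 2) mod 48 = 11, so b_{10909} = b_{13} = 6.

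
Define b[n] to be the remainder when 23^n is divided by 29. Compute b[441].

Listing terms: b[0] = 1,  b[1] = 23,  b[2] = 7,  b[3] = 16,  b[4] = 20,  b[5] = 25,  b[6] = 24,  b[7] = 1.
Since b[7] = b[0] = 1, the sequence is periodic with period 7.
(441 - 0) mod 7 = 0, so b[441] = b[0] = 1.

1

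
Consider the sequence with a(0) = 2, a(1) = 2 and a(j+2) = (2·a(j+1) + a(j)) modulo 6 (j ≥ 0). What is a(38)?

Listing terms: a(0) = 2; a(1) = 2; a(2) = 0; a(3) = 2; a(4) = 4; a(5) = 4; a(6) = 0; a(7) = 4; a(8) = 2; a(9) = 2.
The sequence repeats with period 8.
So a(38) = a(0 + ((38-0) mod 8)) = a(6) = 0.

0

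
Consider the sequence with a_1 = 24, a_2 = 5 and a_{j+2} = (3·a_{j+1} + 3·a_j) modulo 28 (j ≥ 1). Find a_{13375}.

We have a_1 = 24,  a_2 = 5,  a_3 = 3,  a_4 = 24,  a_5 = 25,  a_6 = 7,  a_7 = 12,  a_8 = 1,  a_9 = 11,  a_{10} = 8,  a_{11} = 1,  a_{12} = 27,  a_{13} = 0,  a_{14} = 25,  a_{15} = 19,  a_{16} = 20,  a_{17} = 5,  a_{18} = 19,  a_{19} = 16,  a_{20} = 21,  a_{21} = 27,  a_{22} = 4,  a_{23} = 9,  a_{24} = 11,  a_{25} = 4,  a_{26} = 17,  a_{27} = 7,  a_{28} = 16,  a_{29} = 13,  a_{30} = 3,  a_{31} = 20,  a_{32} = 13,  a_{33} = 15,  a_{34} = 0,  a_{35} = 17,  a_{36} = 23,  a_{37} = 8,  a_{38} = 9,  a_{39} = 23,  a_{40} = 12,  a_{41} = 21,  a_{42} = 15,  a_{43} = 24,  a_{44} = 5.
The sequence repeats with period 42.
(13375 - 1) mod 42 = 18, so a_{13375} = a_{19} = 16.

16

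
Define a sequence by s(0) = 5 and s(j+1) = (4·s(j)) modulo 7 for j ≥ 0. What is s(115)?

s(0) = 5,  s(1) = 6,  s(2) = 3,  s(3) = 5.
Since s(3) = s(0) = 5, the sequence is periodic with period 3.
(115 - 0) mod 3 = 1, so s(115) = s(1) = 6.

6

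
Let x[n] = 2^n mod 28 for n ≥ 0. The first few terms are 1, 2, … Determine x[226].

16

We have x[0] = 1, x[1] = 2, x[2] = 4, x[3] = 8, x[4] = 16, x[5] = 4.
Since x[5] = x[2] = 4, the sequence is eventually periodic: after a pre-period of length 2 it cycles with period 3.
For n ≥ 2, x[n] depends only on (n - 2) mod 3. (226 - 2) mod 3 = 2, so x[226] = x[4] = 16.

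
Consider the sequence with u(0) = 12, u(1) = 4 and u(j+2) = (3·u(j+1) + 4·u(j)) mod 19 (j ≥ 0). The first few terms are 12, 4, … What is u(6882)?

6

Listing terms: u(0) = 12; u(1) = 4; u(2) = 3; u(3) = 6; u(4) = 11; u(5) = 0; u(6) = 6; u(7) = 18; u(8) = 2; u(9) = 2; u(10) = 14; u(11) = 12; u(12) = 16; u(13) = 1; u(14) = 10; u(15) = 15; u(16) = 9; u(17) = 11; u(18) = 12; u(19) = 4.
The sequence repeats with period 18.
So u(6882) = u(0 + ((6882-0) mod 18)) = u(6) = 6.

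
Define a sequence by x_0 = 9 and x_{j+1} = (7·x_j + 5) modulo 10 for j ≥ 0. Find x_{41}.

Listing terms: x_0 = 9,  x_1 = 8,  x_2 = 1,  x_3 = 2,  x_4 = 9.
Since x_4 = x_0 = 9, the sequence is periodic with period 4.
(41 - 0) mod 4 = 1, so x_{41} = x_1 = 8.

8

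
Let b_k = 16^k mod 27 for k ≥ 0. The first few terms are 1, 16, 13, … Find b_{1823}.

4

b_0 = 1; b_1 = 16; b_2 = 13; b_3 = 19; b_4 = 7; b_5 = 4; b_6 = 10; b_7 = 25; b_8 = 22; b_9 = 1.
The sequence repeats with period 9.
(1823 - 0) mod 9 = 5, so b_{1823} = b_5 = 4.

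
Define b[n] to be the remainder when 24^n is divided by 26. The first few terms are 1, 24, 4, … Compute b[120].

14

b[0] = 1, b[1] = 24, b[2] = 4, b[3] = 18, b[4] = 16, b[5] = 20, b[6] = 12, b[7] = 2, b[8] = 22, b[9] = 8, b[10] = 10, b[11] = 6, b[12] = 14, b[13] = 24.
Since b[13] = b[1] = 24, the sequence is eventually periodic: after a pre-period of length 1 it cycles with period 12.
For n ≥ 1, b[n] depends only on (n - 1) mod 12. (120 - 1) mod 12 = 11, so b[120] = b[12] = 14.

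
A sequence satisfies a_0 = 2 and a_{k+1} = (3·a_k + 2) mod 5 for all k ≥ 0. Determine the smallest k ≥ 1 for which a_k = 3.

1

Computing terms: a_0 = 2,  a_1 = 3,  a_2 = 1,  a_3 = 0,  a_4 = 2.
Since a_4 = a_0 = 2, the sequence is periodic with period 4.
The value 3 first appears (with k ≥ 1) at a_1.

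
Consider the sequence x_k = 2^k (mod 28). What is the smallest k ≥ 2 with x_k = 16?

Computing terms: x_1 = 2, x_2 = 4, x_3 = 8, x_4 = 16, x_5 = 4.
Since x_5 = x_2 = 4, the sequence is eventually periodic: after a pre-period of length 1 it cycles with period 3.
The value 16 first appears (with k ≥ 2) at x_4.

4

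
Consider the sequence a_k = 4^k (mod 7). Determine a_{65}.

We have a_1 = 4,  a_2 = 2,  a_3 = 1,  a_4 = 4.
Since a_4 = a_1 = 4, the sequence is periodic with period 3.
(65 - 1) mod 3 = 1, so a_{65} = a_2 = 2.

2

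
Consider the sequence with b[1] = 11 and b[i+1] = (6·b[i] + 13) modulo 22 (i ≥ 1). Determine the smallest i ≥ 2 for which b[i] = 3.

3

We have b[1] = 11; b[2] = 13; b[3] = 3; b[4] = 9; b[5] = 1; b[6] = 19; b[7] = 17; b[8] = 5; b[9] = 21; b[10] = 7; b[11] = 11.
Since b[11] = b[1] = 11, the sequence is periodic with period 10.
The value 3 first appears (with i ≥ 2) at b[3].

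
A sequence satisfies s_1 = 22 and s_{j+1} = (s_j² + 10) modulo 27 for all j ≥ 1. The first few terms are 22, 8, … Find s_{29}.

Listing terms: s_1 = 22,  s_2 = 8,  s_3 = 20,  s_4 = 5,  s_5 = 8.
Since s_5 = s_2 = 8, the sequence is eventually periodic: after a pre-period of length 1 it cycles with period 3.
For j ≥ 2, s_j depends only on (j - 2) mod 3. (29 - 2) mod 3 = 0, so s_{29} = s_2 = 8.

8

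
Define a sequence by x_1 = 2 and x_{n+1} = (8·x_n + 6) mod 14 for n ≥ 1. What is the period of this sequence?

x_1 = 2; x_2 = 8; x_3 = 0; x_4 = 6; x_5 = 12; x_6 = 4; x_7 = 10; x_8 = 2.
Since x_8 = x_1 = 2, the sequence is periodic with period 7.

7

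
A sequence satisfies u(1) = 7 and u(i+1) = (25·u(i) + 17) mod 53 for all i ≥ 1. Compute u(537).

Computing terms: u(1) = 7, u(2) = 33, u(3) = 47, u(4) = 26, u(5) = 31, u(6) = 50, u(7) = 48, u(8) = 51, u(9) = 20, u(10) = 40, u(11) = 10, u(12) = 2, u(13) = 14, u(14) = 49, u(15) = 23, u(16) = 9, u(17) = 30, u(18) = 25, u(19) = 6, u(20) = 8, u(21) = 5, u(22) = 36, u(23) = 16, u(24) = 46, u(25) = 1, u(26) = 42, u(27) = 7.
The sequence repeats with period 26.
So u(537) = u(1 + ((537-1) mod 26)) = u(17) = 30.

30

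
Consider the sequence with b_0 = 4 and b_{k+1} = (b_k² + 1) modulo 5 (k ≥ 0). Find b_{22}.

b_0 = 4,  b_1 = 2,  b_2 = 0,  b_3 = 1,  b_4 = 2.
Since b_4 = b_1 = 2, the sequence is eventually periodic: after a pre-period of length 1 it cycles with period 3.
For k ≥ 1, b_k depends only on (k - 1) mod 3. (22 - 1) mod 3 = 0, so b_{22} = b_1 = 2.

2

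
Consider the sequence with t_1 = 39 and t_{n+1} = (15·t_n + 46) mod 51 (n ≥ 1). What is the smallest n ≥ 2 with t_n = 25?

3

t_1 = 39, t_2 = 19, t_3 = 25, t_4 = 13, t_5 = 37, t_6 = 40, t_7 = 34, t_8 = 46, t_9 = 22, t_{10} = 19.
Since t_{10} = t_2 = 19, the sequence is eventually periodic: after a pre-period of length 1 it cycles with period 8.
The value 25 first appears (with n ≥ 2) at t_3.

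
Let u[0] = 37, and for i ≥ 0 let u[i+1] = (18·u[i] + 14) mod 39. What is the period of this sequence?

Computing terms: u[0] = 37, u[1] = 17, u[2] = 8, u[3] = 2, u[4] = 11, u[5] = 17.
Since u[5] = u[1] = 17, the sequence is eventually periodic: after a pre-period of length 1 it cycles with period 4.

4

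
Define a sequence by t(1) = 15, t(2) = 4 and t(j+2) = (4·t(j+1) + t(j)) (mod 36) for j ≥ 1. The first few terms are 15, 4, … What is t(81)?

15

Computing terms: t(1) = 15, t(2) = 4, t(3) = 31, t(4) = 20, t(5) = 3, t(6) = 32, t(7) = 23, t(8) = 16, t(9) = 15, t(10) = 4.
Since (t(9), t(10)) = (t(1), t(2)) = (15, 4) (two consecutive terms determine the rest), the sequence is periodic with period 8.
(81 - 1) mod 8 = 0, so t(81) = t(1) = 15.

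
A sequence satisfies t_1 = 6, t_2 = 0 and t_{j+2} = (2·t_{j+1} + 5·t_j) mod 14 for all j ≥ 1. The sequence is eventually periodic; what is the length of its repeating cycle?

24

Computing terms: t_1 = 6, t_2 = 0, t_3 = 2, t_4 = 4, t_5 = 4, t_6 = 0, t_7 = 6, t_8 = 12, t_9 = 12, t_{10} = 0, t_{11} = 4, t_{12} = 8, t_{13} = 8, t_{14} = 0, t_{15} = 12, t_{16} = 10, t_{17} = 10, t_{18} = 0, t_{19} = 8, t_{20} = 2, t_{21} = 2, t_{22} = 0, t_{23} = 10, t_{24} = 6, t_{25} = 6, t_{26} = 0.
The sequence repeats with period 24.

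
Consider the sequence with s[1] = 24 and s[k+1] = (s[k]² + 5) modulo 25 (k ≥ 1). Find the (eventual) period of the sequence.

4

Listing terms: s[1] = 24,  s[2] = 6,  s[3] = 16,  s[4] = 11,  s[5] = 1,  s[6] = 6.
Since s[6] = s[2] = 6, the sequence is eventually periodic: after a pre-period of length 1 it cycles with period 4.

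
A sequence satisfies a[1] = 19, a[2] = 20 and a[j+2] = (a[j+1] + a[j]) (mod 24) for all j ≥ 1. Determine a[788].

20

Computing terms: a[1] = 19; a[2] = 20; a[3] = 15; a[4] = 11; a[5] = 2; a[6] = 13; a[7] = 15; a[8] = 4; a[9] = 19; a[10] = 23; a[11] = 18; a[12] = 17; a[13] = 11; a[14] = 4; a[15] = 15; a[16] = 19; a[17] = 10; a[18] = 5; a[19] = 15; a[20] = 20; a[21] = 11; a[22] = 7; a[23] = 18; a[24] = 1; a[25] = 19; a[26] = 20.
The sequence repeats with period 24.
(788 - 1) mod 24 = 19, so a[788] = a[20] = 20.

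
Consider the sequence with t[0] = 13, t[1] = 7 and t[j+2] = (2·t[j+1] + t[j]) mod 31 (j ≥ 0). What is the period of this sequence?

Listing terms: t[0] = 13; t[1] = 7; t[2] = 27; t[3] = 30; t[4] = 25; t[5] = 18; t[6] = 30; t[7] = 16; t[8] = 0; t[9] = 16; t[10] = 1; t[11] = 18; t[12] = 6; t[13] = 30; t[14] = 4; t[15] = 7; t[16] = 18; t[17] = 12; t[18] = 11; t[19] = 3; t[20] = 17; t[21] = 6; t[22] = 29; t[23] = 2; t[24] = 2; t[25] = 6; t[26] = 14; t[27] = 3; t[28] = 20; t[29] = 12; t[30] = 13; t[31] = 7.
The sequence repeats with period 30.

30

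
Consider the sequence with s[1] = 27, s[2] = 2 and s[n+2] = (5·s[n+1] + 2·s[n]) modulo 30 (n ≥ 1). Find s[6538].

12

Computing terms: s[1] = 27,  s[2] = 2,  s[3] = 4,  s[4] = 24,  s[5] = 8,  s[6] = 28,  s[7] = 6,  s[8] = 26,  s[9] = 22,  s[10] = 12,  s[11] = 14,  s[12] = 4,  s[13] = 18,  s[14] = 8,  s[15] = 16,  s[16] = 6,  s[17] = 2,  s[18] = 22,  s[19] = 24,  s[20] = 14,  s[21] = 28,  s[22] = 18,  s[23] = 26,  s[24] = 16,  s[25] = 12,  s[26] = 2,  s[27] = 4.
Since (s[26], s[27]) = (s[2], s[3]) = (2, 4) (two consecutive terms determine the rest), the sequence is eventually periodic: after a pre-period of length 1 it cycles with period 24.
For n ≥ 2, s[n] depends only on (n - 2) mod 24. (6538 - 2) mod 24 = 8, so s[6538] = s[10] = 12.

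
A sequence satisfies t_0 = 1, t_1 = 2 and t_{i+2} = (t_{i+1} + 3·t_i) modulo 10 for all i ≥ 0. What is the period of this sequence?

We have t_0 = 1; t_1 = 2; t_2 = 5; t_3 = 1; t_4 = 6; t_5 = 9; t_6 = 7; t_7 = 4; t_8 = 5; t_9 = 7; t_{10} = 2; t_{11} = 3; t_{12} = 9; t_{13} = 8; t_{14} = 5; t_{15} = 9; t_{16} = 4; t_{17} = 1; t_{18} = 3; t_{19} = 6; t_{20} = 5; t_{21} = 3; t_{22} = 8; t_{23} = 7; t_{24} = 1; t_{25} = 2.
Since (t_{24}, t_{25}) = (t_0, t_1) = (1, 2) (two consecutive terms determine the rest), the sequence is periodic with period 24.

24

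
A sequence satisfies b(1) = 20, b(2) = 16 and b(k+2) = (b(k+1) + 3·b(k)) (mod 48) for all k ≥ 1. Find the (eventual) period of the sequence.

6

Listing terms: b(1) = 20, b(2) = 16, b(3) = 28, b(4) = 28, b(5) = 16, b(6) = 4, b(7) = 4, b(8) = 16, b(9) = 28.
Since (b(8), b(9)) = (b(2), b(3)) = (16, 28) (two consecutive terms determine the rest), the sequence is eventually periodic: after a pre-period of length 1 it cycles with period 6.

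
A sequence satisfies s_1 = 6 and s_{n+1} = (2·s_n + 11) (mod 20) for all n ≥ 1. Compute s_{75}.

17

We have s_1 = 6; s_2 = 3; s_3 = 17; s_4 = 5; s_5 = 1; s_6 = 13; s_7 = 17.
Since s_7 = s_3 = 17, the sequence is eventually periodic: after a pre-period of length 2 it cycles with period 4.
For n ≥ 3, s_n depends only on (n - 3) mod 4. (75 - 3) mod 4 = 0, so s_{75} = s_3 = 17.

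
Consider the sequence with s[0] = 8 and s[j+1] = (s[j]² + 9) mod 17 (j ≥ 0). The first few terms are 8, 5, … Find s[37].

Computing terms: s[0] = 8,  s[1] = 5,  s[2] = 0,  s[3] = 9,  s[4] = 5.
Since s[4] = s[1] = 5, the sequence is eventually periodic: after a pre-period of length 1 it cycles with period 3.
For j ≥ 1, s[j] depends only on (j - 1) mod 3. (37 - 1) mod 3 = 0, so s[37] = s[1] = 5.

5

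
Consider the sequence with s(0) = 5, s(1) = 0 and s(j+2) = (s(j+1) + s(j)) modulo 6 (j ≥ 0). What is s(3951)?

1

Listing terms: s(0) = 5,  s(1) = 0,  s(2) = 5,  s(3) = 5,  s(4) = 4,  s(5) = 3,  s(6) = 1,  s(7) = 4,  s(8) = 5,  s(9) = 3,  s(10) = 2,  s(11) = 5,  s(12) = 1,  s(13) = 0,  s(14) = 1,  s(15) = 1,  s(16) = 2,  s(17) = 3,  s(18) = 5,  s(19) = 2,  s(20) = 1,  s(21) = 3,  s(22) = 4,  s(23) = 1,  s(24) = 5,  s(25) = 0.
The sequence repeats with period 24.
(3951 - 0) mod 24 = 15, so s(3951) = s(15) = 1.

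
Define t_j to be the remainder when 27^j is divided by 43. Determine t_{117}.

22

We have t_0 = 1, t_1 = 27, t_2 = 41, t_3 = 32, t_4 = 4, t_5 = 22, t_6 = 35, t_7 = 42, t_8 = 16, t_9 = 2, t_{10} = 11, t_{11} = 39, t_{12} = 21, t_{13} = 8, t_{14} = 1.
Since t_{14} = t_0 = 1, the sequence is periodic with period 14.
So t_{117} = t_{0 + ((117-0) mod 14)} = t_5 = 22.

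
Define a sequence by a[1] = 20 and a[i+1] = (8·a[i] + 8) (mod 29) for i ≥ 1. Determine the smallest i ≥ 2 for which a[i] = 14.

Computing terms: a[1] = 20, a[2] = 23, a[3] = 18, a[4] = 7, a[5] = 6, a[6] = 27, a[7] = 21, a[8] = 2, a[9] = 24, a[10] = 26, a[11] = 13, a[12] = 25, a[13] = 5, a[14] = 19, a[15] = 15, a[16] = 12, a[17] = 17, a[18] = 28, a[19] = 0, a[20] = 8, a[21] = 14, a[22] = 4, a[23] = 11, a[24] = 9, a[25] = 22, a[26] = 10, a[27] = 1, a[28] = 16, a[29] = 20.
Since a[29] = a[1] = 20, the sequence is periodic with period 28.
The value 14 first appears (with i ≥ 2) at a[21].

21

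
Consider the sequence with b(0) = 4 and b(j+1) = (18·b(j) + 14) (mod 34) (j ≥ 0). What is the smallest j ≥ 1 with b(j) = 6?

Listing terms: b(0) = 4,  b(1) = 18,  b(2) = 32,  b(3) = 12,  b(4) = 26,  b(5) = 6,  b(6) = 20,  b(7) = 0,  b(8) = 14,  b(9) = 28,  b(10) = 8,  b(11) = 22,  b(12) = 2,  b(13) = 16,  b(14) = 30,  b(15) = 10,  b(16) = 24,  b(17) = 4.
Since b(17) = b(0) = 4, the sequence is periodic with period 17.
The value 6 first appears (with j ≥ 1) at b(5).

5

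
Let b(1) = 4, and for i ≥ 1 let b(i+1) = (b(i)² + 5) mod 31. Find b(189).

b(1) = 4, b(2) = 21, b(3) = 12, b(4) = 25, b(5) = 10, b(6) = 12.
Since b(6) = b(3) = 12, the sequence is eventually periodic: after a pre-period of length 2 it cycles with period 3.
For i ≥ 3, b(i) depends only on (i - 3) mod 3. (189 - 3) mod 3 = 0, so b(189) = b(3) = 12.

12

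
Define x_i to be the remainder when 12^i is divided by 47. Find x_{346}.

x_1 = 12,  x_2 = 3,  x_3 = 36,  x_4 = 9,  x_5 = 14,  x_6 = 27,  x_7 = 42,  x_8 = 34,  x_9 = 32,  x_{10} = 8,  x_{11} = 2,  x_{12} = 24,  x_{13} = 6,  x_{14} = 25,  x_{15} = 18,  x_{16} = 28,  x_{17} = 7,  x_{18} = 37,  x_{19} = 21,  x_{20} = 17,  x_{21} = 16,  x_{22} = 4,  x_{23} = 1,  x_{24} = 12.
Since x_{24} = x_1 = 12, the sequence is periodic with period 23.
So x_{346} = x_{1 + ((346-1) mod 23)} = x_1 = 12.

12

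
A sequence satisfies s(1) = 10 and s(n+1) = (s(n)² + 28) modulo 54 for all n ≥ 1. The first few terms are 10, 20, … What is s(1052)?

20

s(1) = 10, s(2) = 20, s(3) = 50, s(4) = 44, s(5) = 20.
Since s(5) = s(2) = 20, the sequence is eventually periodic: after a pre-period of length 1 it cycles with period 3.
For n ≥ 2, s(n) depends only on (n - 2) mod 3. (1052 - 2) mod 3 = 0, so s(1052) = s(2) = 20.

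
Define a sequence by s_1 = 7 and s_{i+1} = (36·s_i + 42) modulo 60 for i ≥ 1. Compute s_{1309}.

18

Listing terms: s_1 = 7,  s_2 = 54,  s_3 = 6,  s_4 = 18,  s_5 = 30,  s_6 = 42,  s_7 = 54.
Since s_7 = s_2 = 54, the sequence is eventually periodic: after a pre-period of length 1 it cycles with period 5.
For i ≥ 2, s_i depends only on (i - 2) mod 5. (1309 - 2) mod 5 = 2, so s_{1309} = s_4 = 18.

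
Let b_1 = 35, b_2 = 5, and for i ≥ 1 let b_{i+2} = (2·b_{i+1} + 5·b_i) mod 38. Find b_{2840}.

We have b_1 = 35,  b_2 = 5,  b_3 = 33,  b_4 = 15,  b_5 = 5,  b_6 = 9,  b_7 = 5,  b_8 = 17,  b_9 = 21,  b_{10} = 13,  b_{11} = 17,  b_{12} = 23,  b_{13} = 17,  b_{14} = 35,  b_{15} = 3,  b_{16} = 29,  b_{17} = 35,  b_{18} = 25,  b_{19} = 35,  b_{20} = 5.
Since (b_{19}, b_{20}) = (b_1, b_2) = (35, 5) (two consecutive terms determine the rest), the sequence is periodic with period 18.
So b_{2840} = b_{1 + ((2840-1) mod 18)} = b_{14} = 35.

35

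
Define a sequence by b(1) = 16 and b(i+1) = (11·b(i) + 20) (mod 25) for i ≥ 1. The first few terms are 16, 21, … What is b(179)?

Computing terms: b(1) = 16,  b(2) = 21,  b(3) = 1,  b(4) = 6,  b(5) = 11,  b(6) = 16.
The sequence repeats with period 5.
So b(179) = b(1 + ((179-1) mod 5)) = b(4) = 6.

6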